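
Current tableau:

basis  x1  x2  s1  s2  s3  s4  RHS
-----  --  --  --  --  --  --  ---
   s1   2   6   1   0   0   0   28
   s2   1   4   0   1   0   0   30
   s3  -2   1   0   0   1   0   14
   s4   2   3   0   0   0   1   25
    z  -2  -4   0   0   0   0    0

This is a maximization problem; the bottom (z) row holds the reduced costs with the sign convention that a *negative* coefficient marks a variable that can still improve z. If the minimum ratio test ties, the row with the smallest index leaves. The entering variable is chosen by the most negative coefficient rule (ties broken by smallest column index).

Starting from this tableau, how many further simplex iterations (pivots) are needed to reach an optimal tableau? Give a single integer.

pivot: x2 in, s1 out → z = 56/3
pivot: x1 in, s4 out → z = 26
No improving column remains; optimal.

2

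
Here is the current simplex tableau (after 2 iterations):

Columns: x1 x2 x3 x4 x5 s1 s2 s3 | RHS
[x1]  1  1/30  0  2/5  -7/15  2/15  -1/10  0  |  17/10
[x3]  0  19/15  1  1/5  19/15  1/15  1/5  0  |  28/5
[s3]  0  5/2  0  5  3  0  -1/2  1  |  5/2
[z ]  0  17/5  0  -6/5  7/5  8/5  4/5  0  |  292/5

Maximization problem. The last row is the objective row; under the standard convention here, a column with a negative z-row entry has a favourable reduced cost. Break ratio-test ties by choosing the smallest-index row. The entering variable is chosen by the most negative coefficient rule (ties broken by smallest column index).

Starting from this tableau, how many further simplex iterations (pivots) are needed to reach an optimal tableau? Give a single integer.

pivot: x4 in, s3 out → z = 59
No improving column remains; optimal.

1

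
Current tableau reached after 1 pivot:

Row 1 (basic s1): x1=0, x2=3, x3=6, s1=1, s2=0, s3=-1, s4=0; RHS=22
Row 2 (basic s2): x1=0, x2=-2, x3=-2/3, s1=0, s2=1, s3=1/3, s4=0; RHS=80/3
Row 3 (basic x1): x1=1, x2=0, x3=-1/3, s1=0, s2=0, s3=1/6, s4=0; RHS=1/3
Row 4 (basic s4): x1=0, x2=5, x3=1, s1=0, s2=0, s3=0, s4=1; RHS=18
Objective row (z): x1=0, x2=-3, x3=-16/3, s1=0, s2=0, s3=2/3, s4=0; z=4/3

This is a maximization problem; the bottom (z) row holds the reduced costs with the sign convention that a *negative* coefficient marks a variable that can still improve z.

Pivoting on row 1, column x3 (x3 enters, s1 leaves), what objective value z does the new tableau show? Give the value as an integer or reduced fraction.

188/9

Minimum ratio for x3: 22/6 = 11/3.
z changes by −(z-row coeff of x3)·ratio = −(-16/3)·(11/3) = 176/9.
New z = 4/3 + (176/9) = 188/9.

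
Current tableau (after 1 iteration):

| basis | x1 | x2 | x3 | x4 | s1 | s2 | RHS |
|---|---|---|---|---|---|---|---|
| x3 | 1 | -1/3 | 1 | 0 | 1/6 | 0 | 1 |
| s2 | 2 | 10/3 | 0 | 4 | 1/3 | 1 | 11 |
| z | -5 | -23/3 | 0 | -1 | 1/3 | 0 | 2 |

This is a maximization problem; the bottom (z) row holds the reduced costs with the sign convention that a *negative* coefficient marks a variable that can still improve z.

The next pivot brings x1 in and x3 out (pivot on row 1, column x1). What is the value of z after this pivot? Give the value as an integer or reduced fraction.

7

Minimum ratio for x1: 1/1 = 1.
z changes by −(z-row coeff of x1)·ratio = −(-5)·1 = 5.
New z = 2 + 5 = 7.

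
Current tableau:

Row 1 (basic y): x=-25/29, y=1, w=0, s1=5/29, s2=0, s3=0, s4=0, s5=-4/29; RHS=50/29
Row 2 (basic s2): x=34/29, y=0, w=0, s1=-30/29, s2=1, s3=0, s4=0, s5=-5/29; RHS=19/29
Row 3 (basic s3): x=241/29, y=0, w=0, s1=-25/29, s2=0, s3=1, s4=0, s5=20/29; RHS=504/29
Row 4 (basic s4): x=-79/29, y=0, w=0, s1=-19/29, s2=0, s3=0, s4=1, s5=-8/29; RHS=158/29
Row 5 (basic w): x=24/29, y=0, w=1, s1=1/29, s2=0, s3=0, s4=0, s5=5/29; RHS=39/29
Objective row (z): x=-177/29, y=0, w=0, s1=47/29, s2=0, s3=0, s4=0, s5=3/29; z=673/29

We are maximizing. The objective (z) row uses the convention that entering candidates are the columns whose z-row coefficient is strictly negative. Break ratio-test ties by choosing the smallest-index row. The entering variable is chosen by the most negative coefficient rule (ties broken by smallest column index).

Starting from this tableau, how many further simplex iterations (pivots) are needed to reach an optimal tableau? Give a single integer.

pivot: x in, s2 out → z = 905/34
pivot: s1 in, w out → z = 805/26
No improving column remains; optimal.

2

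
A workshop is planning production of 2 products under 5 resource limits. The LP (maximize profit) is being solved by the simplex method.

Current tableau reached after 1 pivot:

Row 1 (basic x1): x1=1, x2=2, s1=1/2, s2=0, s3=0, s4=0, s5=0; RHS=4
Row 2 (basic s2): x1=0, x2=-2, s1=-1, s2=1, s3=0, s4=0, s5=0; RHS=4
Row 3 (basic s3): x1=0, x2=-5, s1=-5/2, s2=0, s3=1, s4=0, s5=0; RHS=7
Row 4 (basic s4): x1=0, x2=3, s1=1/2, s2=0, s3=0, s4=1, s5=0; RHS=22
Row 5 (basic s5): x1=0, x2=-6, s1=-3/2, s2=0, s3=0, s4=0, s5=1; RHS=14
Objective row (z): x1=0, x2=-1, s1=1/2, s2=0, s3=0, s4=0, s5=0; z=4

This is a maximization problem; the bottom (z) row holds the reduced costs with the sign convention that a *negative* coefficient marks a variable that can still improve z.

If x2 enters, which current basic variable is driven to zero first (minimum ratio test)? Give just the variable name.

x1

Ratios: row 1 (x1): 4/2 = 2; row 2 (s2): entry -2 ≤ 0, skip; row 3 (s3): entry -5 ≤ 0, skip; row 4 (s4): 22/3 = 22/3; row 5 (s5): entry -6 ≤ 0, skip.
Minimum ratio 2 is in the x1 row, so x1 leaves.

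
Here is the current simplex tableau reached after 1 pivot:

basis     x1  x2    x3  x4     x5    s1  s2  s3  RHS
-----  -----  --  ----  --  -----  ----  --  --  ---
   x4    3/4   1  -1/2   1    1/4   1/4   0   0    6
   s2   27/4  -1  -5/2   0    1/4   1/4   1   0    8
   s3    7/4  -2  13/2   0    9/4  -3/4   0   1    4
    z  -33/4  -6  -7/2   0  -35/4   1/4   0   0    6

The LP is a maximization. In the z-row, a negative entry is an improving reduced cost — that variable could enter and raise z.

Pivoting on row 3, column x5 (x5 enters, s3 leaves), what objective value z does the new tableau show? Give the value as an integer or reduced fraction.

Minimum ratio for x5: 4/(9/4) = 16/9.
z changes by −(z-row coeff of x5)·ratio = −(-35/4)·(16/9) = 140/9.
New z = 6 + (140/9) = 194/9.

194/9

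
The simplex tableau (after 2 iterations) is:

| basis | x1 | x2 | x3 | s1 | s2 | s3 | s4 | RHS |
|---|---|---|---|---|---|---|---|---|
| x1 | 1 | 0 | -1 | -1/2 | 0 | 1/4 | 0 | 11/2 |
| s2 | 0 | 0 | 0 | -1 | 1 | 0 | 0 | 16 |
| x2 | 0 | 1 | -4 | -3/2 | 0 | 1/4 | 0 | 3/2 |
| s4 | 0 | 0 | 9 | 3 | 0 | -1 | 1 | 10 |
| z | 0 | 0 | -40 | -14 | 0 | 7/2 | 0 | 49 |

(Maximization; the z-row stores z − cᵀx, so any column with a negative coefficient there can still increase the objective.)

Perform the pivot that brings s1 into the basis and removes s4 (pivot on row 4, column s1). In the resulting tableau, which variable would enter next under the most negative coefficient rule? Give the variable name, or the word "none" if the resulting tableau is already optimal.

s3

Pivot element 3. New z-row = old z-row − (-14)·(row 4/3).
Updated z-row coefficients: x1: 0, x2: 0, x3: 2, s1: 0, s2: 0, s3: -7/6, s4: 14/3.
The most negative is -7/6 in column s3, so s3 would enter next.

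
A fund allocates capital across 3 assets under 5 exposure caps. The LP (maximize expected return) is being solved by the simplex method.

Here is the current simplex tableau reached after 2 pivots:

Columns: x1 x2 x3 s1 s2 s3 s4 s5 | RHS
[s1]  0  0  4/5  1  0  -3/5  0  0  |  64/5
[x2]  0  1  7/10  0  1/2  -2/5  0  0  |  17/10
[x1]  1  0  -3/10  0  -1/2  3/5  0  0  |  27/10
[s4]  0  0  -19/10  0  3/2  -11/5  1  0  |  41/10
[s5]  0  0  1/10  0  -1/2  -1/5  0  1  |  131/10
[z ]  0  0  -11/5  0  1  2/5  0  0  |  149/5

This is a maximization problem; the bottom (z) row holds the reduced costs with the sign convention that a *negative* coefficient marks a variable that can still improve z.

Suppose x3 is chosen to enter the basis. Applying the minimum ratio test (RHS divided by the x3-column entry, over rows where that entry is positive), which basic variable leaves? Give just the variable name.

x2

Ratios: row 1 (s1): (64/5)/(4/5) = 16; row 2 (x2): (17/10)/(7/10) = 17/7; row 3 (x1): entry -3/10 ≤ 0, skip; row 4 (s4): entry -19/10 ≤ 0, skip; row 5 (s5): (131/10)/(1/10) = 131.
Minimum ratio 17/7 is in the x2 row, so x2 leaves.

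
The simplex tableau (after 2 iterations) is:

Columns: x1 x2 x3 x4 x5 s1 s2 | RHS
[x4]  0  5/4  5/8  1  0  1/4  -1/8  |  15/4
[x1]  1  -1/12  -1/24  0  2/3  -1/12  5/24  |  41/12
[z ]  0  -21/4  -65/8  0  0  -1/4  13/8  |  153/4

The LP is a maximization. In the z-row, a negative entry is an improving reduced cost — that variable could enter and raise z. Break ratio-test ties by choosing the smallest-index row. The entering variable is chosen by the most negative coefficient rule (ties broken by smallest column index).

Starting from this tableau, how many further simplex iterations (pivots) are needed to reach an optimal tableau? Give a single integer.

1

pivot: x3 in, x4 out → z = 87
No improving column remains; optimal.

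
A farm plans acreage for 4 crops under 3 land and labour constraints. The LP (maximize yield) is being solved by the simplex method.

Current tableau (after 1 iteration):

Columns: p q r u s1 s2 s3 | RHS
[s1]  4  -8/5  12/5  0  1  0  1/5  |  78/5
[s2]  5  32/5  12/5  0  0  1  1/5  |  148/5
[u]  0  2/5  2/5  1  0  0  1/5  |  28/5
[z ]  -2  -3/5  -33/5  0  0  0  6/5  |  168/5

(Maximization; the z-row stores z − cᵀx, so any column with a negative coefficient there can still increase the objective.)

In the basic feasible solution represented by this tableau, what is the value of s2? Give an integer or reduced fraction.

148/5

s2 is basic (row 2); its value is the RHS of that row: 148/5.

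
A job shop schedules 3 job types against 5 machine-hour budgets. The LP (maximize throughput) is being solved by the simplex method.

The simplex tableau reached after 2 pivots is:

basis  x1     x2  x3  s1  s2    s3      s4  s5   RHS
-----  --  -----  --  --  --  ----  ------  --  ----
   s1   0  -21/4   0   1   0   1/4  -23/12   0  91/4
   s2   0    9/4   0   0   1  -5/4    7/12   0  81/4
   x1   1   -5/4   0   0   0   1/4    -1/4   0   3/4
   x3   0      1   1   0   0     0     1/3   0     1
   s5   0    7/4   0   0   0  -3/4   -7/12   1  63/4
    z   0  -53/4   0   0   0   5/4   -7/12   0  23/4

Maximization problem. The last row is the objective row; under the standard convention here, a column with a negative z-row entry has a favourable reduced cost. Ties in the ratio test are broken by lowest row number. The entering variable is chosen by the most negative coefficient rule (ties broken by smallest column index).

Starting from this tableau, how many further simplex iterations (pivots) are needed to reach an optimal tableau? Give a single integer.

pivot: x2 in, x3 out → z = 19
No improving column remains; optimal.

1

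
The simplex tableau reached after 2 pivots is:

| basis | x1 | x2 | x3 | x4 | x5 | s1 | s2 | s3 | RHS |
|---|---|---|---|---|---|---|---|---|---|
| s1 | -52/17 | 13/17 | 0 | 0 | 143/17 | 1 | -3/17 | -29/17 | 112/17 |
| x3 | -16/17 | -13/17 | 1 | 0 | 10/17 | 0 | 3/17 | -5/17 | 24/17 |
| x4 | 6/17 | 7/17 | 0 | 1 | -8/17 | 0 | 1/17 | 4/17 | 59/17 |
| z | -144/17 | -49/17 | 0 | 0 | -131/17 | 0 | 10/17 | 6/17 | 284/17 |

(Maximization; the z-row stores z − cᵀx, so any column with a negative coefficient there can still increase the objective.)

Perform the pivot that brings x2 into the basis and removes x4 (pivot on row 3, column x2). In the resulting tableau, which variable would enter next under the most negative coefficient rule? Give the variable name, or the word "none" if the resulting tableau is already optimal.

Pivot element 7/17. New z-row = old z-row − (-49/17)·(row 3/(7/17)).
Updated z-row coefficients: x1: -6, x2: 0, x3: 0, x4: 7, x5: -11, s1: 0, s2: 1, s3: 2.
The most negative is -11 in column x5, so x5 would enter next.

x5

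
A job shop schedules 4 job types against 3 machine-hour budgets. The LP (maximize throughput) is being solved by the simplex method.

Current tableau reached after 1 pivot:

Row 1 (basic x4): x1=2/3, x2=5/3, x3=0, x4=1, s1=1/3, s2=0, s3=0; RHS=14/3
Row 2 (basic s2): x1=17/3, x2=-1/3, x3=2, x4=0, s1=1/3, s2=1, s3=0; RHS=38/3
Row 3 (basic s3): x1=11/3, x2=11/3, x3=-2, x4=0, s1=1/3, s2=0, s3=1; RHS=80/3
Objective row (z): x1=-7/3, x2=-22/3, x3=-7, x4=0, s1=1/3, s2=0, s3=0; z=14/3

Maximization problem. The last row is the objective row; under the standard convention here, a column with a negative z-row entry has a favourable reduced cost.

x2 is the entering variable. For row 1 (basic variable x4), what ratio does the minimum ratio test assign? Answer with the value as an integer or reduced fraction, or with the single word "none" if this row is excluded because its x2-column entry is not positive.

14/5

Ratio = RHS / (x2 entry) = (14/3) / (5/3) = 14/5.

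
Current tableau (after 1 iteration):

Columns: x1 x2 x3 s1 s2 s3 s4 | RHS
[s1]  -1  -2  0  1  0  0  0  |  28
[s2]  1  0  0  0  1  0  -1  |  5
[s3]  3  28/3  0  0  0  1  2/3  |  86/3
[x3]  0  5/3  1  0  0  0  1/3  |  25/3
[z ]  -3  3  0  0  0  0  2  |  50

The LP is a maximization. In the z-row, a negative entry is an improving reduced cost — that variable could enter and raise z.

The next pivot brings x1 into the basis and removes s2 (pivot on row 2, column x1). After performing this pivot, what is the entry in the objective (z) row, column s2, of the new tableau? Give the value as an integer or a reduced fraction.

Pivot element is row 2, column x1: 1.
Normalize row 2: new (row 2, s2) = 1/1 = 1.
z-row ← z-row − (-3)·(new row 2): 0 − (-3)·1 = 3.

3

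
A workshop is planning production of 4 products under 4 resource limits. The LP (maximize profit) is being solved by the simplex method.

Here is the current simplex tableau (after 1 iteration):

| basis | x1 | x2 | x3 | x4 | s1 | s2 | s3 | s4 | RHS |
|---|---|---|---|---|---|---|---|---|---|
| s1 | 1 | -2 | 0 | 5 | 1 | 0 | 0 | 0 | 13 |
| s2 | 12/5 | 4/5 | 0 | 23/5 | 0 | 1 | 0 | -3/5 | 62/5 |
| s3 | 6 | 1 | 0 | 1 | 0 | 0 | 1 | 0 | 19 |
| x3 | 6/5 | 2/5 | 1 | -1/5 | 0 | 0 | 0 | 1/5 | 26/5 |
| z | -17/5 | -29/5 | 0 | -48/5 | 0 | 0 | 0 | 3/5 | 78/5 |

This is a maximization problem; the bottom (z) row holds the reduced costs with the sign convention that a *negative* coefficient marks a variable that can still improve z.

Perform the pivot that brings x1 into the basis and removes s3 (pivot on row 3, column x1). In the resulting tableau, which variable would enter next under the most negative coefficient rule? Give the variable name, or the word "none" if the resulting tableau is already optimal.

Pivot element 6. New z-row = old z-row − (-17/5)·(row 3/6).
Updated z-row coefficients: x1: 0, x2: -157/30, x3: 0, x4: -271/30, s1: 0, s2: 0, s3: 17/30, s4: 3/5.
The most negative is -271/30 in column x4, so x4 would enter next.

x4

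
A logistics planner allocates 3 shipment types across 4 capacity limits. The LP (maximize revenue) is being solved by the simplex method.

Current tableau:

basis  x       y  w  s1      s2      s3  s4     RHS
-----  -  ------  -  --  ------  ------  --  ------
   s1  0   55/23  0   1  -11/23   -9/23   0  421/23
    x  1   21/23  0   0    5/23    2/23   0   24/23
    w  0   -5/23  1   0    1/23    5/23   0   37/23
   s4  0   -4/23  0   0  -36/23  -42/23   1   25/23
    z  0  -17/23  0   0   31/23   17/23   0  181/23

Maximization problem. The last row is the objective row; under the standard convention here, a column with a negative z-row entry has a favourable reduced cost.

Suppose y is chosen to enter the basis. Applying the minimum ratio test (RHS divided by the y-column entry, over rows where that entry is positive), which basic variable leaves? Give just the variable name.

Ratios: row 1 (s1): (421/23)/(55/23) = 421/55; row 2 (x): (24/23)/(21/23) = 8/7; row 3 (w): entry -5/23 ≤ 0, skip; row 4 (s4): entry -4/23 ≤ 0, skip.
Minimum ratio 8/7 is in the x row, so x leaves.

x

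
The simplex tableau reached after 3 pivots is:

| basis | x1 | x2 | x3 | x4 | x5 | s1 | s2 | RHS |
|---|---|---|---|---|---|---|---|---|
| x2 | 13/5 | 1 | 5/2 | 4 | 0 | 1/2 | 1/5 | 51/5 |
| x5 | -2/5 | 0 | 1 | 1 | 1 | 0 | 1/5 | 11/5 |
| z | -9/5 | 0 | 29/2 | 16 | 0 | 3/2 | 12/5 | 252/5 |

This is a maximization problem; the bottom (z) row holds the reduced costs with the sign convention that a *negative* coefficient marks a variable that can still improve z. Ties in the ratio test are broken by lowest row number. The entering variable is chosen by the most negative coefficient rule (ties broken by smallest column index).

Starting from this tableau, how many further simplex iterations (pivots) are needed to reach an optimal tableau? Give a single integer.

1

pivot: x1 in, x2 out → z = 747/13
No improving column remains; optimal.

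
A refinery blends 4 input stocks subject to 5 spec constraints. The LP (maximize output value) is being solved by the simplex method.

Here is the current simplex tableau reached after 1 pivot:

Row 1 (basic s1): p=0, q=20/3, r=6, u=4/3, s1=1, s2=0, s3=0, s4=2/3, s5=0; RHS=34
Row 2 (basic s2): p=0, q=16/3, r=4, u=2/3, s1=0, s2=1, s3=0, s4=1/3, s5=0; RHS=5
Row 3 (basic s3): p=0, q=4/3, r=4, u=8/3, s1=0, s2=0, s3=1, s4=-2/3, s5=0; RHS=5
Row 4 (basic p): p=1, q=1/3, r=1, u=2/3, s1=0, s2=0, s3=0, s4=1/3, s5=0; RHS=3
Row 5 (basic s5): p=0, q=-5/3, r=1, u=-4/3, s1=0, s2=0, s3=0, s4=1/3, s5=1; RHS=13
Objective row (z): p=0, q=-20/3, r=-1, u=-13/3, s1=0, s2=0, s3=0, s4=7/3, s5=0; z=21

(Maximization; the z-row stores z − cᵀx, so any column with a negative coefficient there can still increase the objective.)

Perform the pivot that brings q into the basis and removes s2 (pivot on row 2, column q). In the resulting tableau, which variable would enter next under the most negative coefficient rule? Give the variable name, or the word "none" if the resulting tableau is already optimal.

u

Pivot element 16/3. New z-row = old z-row − (-20/3)·(row 2/(16/3)).
Updated z-row coefficients: p: 0, q: 0, r: 4, u: -7/2, s1: 0, s2: 5/4, s3: 0, s4: 11/4, s5: 0.
The most negative is -7/2 in column u, so u would enter next.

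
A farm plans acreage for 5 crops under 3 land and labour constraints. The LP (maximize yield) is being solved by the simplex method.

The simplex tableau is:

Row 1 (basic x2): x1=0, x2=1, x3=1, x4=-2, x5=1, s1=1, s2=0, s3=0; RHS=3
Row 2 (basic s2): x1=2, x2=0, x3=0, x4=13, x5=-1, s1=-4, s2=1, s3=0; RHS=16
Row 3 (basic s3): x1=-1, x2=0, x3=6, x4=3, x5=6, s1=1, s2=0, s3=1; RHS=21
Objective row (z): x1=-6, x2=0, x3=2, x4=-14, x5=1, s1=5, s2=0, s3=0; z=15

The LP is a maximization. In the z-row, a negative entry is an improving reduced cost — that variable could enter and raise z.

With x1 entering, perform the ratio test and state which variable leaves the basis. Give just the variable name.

s2

Ratios: row 1 (x2): entry 0 ≤ 0, skip; row 2 (s2): 16/2 = 8; row 3 (s3): entry -1 ≤ 0, skip.
Minimum ratio 8 is in the s2 row, so s2 leaves.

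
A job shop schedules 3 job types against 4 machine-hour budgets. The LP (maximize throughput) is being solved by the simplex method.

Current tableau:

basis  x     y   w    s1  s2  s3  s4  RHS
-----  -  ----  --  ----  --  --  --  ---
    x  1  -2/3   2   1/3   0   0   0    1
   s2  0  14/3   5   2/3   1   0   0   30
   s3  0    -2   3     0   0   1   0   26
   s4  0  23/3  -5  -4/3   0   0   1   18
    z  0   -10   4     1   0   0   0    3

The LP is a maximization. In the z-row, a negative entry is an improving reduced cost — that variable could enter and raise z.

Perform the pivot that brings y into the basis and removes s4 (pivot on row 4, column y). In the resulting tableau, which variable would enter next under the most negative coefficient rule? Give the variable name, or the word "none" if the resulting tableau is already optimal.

Pivot element 23/3. New z-row = old z-row − (-10)·(row 4/(23/3)).
Updated z-row coefficients: x: 0, y: 0, w: -58/23, s1: -17/23, s2: 0, s3: 0, s4: 30/23.
The most negative is -58/23 in column w, so w would enter next.

w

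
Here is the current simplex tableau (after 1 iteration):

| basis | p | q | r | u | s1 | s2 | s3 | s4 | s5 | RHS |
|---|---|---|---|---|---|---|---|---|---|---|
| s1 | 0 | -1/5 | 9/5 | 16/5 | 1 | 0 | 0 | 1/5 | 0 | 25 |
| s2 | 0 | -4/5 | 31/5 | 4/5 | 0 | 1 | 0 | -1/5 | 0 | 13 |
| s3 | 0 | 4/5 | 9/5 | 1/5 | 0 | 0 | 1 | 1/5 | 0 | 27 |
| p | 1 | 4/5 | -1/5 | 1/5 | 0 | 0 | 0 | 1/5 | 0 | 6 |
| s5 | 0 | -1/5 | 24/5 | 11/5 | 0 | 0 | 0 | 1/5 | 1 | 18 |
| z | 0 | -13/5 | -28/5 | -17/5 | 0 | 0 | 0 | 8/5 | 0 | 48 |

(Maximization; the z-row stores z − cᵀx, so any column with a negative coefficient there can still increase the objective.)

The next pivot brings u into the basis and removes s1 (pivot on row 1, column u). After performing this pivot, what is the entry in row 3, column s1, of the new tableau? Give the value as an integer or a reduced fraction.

Pivot element is row 1, column u: 16/5.
Normalize row 1: new (row 1, s1) = 1/(16/5) = 5/16.
row 3 ← row 3 − (1/5)·(new row 1): 0 − (1/5)·(5/16) = -1/16.

-1/16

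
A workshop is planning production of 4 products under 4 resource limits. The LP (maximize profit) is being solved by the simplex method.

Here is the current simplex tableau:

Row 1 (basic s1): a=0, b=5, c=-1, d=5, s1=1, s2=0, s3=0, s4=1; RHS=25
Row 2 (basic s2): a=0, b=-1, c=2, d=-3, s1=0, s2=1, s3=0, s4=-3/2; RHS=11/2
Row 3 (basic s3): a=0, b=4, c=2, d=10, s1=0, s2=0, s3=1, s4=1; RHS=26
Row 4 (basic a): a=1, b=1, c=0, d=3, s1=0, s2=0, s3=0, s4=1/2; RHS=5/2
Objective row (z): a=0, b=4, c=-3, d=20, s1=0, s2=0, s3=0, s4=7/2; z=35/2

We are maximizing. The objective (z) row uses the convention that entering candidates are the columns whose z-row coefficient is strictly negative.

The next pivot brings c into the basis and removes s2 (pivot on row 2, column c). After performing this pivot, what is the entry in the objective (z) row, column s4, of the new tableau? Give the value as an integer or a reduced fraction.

Pivot element is row 2, column c: 2.
Normalize row 2: new (row 2, s4) = (-3/2)/2 = -3/4.
z-row ← z-row − (-3)·(new row 2): 7/2 − (-3)·(-3/4) = 5/4.

5/4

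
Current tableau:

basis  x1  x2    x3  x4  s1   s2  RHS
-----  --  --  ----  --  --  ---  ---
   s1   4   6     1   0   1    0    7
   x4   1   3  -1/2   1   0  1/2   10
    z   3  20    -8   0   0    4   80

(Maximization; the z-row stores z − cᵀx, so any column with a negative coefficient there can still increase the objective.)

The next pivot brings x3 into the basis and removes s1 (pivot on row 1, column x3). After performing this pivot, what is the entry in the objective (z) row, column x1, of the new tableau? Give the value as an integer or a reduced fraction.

35

Pivot element is row 1, column x3: 1.
Normalize row 1: new (row 1, x1) = 4/1 = 4.
z-row ← z-row − (-8)·(new row 1): 3 − (-8)·4 = 35.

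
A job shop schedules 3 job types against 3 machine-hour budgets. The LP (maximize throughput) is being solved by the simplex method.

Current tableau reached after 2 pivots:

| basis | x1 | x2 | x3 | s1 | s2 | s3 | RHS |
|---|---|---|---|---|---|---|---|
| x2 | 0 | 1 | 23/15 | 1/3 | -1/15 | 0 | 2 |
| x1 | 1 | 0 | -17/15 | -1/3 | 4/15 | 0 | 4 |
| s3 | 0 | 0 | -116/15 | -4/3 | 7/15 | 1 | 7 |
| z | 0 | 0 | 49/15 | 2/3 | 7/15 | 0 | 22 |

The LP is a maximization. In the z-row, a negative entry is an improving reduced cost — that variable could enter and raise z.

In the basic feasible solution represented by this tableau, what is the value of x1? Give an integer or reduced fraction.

x1 is basic (row 2); its value is the RHS of that row: 4.

4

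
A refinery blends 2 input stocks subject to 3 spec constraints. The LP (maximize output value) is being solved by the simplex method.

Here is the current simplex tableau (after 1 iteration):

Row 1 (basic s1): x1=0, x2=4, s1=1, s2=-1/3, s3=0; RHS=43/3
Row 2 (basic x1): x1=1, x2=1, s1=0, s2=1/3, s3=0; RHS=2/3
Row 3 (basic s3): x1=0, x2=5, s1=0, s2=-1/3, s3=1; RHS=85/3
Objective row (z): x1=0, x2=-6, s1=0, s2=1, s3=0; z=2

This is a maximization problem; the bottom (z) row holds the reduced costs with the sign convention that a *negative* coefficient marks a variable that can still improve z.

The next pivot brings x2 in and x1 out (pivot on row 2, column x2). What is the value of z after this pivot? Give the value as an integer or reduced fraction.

Minimum ratio for x2: (2/3)/1 = 2/3.
z changes by −(z-row coeff of x2)·ratio = −(-6)·(2/3) = 4.
New z = 2 + 4 = 6.

6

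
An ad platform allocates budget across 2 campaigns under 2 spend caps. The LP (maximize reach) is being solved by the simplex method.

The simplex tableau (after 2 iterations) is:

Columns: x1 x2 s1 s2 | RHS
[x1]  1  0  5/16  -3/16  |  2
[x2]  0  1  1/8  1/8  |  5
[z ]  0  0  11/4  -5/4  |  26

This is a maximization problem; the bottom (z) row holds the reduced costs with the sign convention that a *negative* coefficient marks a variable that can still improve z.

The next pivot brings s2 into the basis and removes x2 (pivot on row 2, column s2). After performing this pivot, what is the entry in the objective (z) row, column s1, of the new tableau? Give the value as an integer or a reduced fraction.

4

Pivot element is row 2, column s2: 1/8.
Normalize row 2: new (row 2, s1) = (1/8)/(1/8) = 1.
z-row ← z-row − (-5/4)·(new row 2): 11/4 − (-5/4)·1 = 4.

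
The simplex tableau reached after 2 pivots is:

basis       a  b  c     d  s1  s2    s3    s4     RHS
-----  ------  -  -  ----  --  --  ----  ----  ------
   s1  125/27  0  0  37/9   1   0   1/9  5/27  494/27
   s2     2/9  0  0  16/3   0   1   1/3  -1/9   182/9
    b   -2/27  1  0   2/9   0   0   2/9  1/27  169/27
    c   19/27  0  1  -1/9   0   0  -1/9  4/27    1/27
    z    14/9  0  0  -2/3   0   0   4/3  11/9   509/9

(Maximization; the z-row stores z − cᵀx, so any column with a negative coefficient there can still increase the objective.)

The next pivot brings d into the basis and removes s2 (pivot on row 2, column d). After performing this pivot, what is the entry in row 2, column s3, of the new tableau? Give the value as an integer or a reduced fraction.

Pivot element is row 2, column d: 16/3.
Normalize row 2: new (row 2, s3) = (1/3)/(16/3) = 1/16.
Row 2 is the pivot row, so the entry is 1/16.

1/16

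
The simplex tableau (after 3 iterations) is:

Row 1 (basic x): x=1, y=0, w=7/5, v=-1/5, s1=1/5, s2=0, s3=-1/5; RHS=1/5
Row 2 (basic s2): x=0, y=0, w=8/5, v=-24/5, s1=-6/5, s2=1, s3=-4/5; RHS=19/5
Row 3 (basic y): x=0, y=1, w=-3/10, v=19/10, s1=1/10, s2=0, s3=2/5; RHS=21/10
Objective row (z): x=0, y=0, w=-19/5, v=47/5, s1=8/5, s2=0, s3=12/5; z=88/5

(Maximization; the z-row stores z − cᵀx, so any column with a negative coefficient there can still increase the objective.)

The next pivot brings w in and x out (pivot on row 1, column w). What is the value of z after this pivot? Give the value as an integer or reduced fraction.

127/7

Minimum ratio for w: (1/5)/(7/5) = 1/7.
z changes by −(z-row coeff of w)·ratio = −(-19/5)·(1/7) = 19/35.
New z = 88/5 + (19/35) = 127/7.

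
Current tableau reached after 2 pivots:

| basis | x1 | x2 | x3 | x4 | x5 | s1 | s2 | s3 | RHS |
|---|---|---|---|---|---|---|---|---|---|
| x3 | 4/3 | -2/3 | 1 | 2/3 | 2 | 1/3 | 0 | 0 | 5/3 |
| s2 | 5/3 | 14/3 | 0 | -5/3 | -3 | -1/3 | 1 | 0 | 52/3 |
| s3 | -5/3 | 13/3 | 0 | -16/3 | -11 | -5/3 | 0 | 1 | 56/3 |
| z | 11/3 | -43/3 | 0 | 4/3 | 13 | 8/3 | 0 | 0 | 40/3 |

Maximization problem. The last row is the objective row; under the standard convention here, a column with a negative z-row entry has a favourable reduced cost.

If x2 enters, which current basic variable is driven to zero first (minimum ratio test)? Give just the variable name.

Ratios: row 1 (x3): entry -2/3 ≤ 0, skip; row 2 (s2): (52/3)/(14/3) = 26/7; row 3 (s3): (56/3)/(13/3) = 56/13.
Minimum ratio 26/7 is in the s2 row, so s2 leaves.

s2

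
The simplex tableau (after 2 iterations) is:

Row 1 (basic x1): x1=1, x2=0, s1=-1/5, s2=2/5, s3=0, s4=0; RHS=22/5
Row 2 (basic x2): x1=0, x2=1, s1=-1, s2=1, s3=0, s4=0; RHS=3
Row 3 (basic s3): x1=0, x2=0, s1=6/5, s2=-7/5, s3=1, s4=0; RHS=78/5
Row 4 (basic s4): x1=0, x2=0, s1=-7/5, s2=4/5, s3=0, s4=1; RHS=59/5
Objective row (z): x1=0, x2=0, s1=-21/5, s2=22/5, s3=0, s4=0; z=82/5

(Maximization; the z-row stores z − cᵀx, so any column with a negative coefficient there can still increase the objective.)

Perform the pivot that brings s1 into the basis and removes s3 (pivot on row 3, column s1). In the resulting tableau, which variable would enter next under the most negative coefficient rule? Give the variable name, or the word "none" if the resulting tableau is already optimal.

s2

Pivot element 6/5. New z-row = old z-row − (-21/5)·(row 3/(6/5)).
Updated z-row coefficients: x1: 0, x2: 0, s1: 0, s2: -1/2, s3: 7/2, s4: 0.
The most negative is -1/2 in column s2, so s2 would enter next.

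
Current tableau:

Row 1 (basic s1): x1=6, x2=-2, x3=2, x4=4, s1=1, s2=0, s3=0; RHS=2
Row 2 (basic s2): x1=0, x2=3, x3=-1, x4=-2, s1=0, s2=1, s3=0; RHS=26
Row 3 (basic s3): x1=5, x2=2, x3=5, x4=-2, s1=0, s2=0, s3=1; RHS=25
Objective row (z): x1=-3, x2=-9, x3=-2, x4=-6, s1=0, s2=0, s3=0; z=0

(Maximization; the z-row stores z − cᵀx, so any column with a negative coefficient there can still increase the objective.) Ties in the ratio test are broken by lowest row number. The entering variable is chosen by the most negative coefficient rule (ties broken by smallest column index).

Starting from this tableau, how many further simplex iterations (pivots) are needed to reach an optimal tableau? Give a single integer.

2

pivot: x2 in, s2 out → z = 78
pivot: x4 in, s1 out → z = 165
No improving column remains; optimal.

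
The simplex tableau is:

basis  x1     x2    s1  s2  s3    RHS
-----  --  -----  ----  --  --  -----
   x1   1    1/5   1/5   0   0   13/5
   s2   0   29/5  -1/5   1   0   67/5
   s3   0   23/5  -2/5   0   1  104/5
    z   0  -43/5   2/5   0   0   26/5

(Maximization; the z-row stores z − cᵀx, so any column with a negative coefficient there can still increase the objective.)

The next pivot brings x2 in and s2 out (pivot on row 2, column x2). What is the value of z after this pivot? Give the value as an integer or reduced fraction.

Minimum ratio for x2: (67/5)/(29/5) = 67/29.
z changes by −(z-row coeff of x2)·ratio = −(-43/5)·(67/29) = 2881/145.
New z = 26/5 + (2881/145) = 727/29.

727/29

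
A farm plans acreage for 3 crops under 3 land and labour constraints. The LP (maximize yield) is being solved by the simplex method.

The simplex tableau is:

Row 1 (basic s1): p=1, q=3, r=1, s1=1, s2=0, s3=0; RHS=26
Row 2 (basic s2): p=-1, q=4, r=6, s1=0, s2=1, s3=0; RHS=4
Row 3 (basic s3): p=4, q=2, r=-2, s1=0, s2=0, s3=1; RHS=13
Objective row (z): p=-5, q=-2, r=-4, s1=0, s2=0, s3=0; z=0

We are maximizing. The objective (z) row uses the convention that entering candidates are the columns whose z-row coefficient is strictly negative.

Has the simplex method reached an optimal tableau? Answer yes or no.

Column p has objective-row coefficient -5, which is negative; an improving pivot exists, so not yet optimal.

no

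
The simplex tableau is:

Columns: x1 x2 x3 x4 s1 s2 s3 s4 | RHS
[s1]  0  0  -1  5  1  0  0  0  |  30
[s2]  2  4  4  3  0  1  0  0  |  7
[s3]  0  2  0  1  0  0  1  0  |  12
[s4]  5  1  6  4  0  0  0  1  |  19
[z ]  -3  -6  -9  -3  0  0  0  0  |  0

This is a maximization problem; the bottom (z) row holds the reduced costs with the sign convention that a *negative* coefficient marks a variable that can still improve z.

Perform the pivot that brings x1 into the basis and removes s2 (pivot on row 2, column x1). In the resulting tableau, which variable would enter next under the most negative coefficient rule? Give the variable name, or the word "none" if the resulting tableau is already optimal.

x3

Pivot element 2. New z-row = old z-row − (-3)·(row 2/2).
Updated z-row coefficients: x1: 0, x2: 0, x3: -3, x4: 3/2, s1: 0, s2: 3/2, s3: 0, s4: 0.
The most negative is -3 in column x3, so x3 would enter next.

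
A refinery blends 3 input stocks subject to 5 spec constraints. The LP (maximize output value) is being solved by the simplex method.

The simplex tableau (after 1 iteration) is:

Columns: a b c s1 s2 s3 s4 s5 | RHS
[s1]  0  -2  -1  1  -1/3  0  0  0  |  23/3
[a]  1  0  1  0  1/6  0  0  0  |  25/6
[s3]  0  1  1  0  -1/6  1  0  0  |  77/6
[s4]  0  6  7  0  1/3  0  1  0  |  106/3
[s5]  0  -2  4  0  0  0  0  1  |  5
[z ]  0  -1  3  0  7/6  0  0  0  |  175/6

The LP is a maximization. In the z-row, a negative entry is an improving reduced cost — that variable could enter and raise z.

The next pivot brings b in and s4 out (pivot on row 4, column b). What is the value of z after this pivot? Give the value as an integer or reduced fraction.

631/18

Minimum ratio for b: (106/3)/6 = 53/9.
z changes by −(z-row coeff of b)·ratio = −(-1)·(53/9) = 53/9.
New z = 175/6 + (53/9) = 631/18.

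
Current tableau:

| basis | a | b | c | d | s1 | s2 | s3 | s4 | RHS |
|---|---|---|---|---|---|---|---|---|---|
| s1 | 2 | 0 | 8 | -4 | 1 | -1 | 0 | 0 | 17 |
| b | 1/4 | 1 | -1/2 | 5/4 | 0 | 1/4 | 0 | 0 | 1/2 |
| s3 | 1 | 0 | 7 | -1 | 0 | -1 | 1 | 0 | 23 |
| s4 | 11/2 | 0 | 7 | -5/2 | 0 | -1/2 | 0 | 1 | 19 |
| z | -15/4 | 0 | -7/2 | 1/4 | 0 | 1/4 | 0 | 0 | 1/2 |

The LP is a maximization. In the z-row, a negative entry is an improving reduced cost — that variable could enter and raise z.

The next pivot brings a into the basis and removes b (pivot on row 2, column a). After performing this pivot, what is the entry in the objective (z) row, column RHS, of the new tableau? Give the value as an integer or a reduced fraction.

8

Pivot element is row 2, column a: 1/4.
Normalize row 2: new (row 2, RHS) = (1/2)/(1/4) = 2.
z-row ← z-row − (-15/4)·(new row 2): 1/2 − (-15/4)·2 = 8.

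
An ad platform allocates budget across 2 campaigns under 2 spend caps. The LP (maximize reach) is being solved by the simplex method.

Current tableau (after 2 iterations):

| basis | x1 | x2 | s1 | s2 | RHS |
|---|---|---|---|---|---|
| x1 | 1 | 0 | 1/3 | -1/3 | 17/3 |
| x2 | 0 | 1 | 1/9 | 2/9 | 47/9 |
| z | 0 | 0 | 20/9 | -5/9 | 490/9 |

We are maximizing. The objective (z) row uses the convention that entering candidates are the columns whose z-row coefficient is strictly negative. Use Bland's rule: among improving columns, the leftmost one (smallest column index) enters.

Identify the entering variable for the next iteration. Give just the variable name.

s2

Objective-row coefficients: x1: 0, x2: 0, s1: 20/9, s2: -5/9.
Improving columns: s2. Bland's rule picks the smallest column index → s2.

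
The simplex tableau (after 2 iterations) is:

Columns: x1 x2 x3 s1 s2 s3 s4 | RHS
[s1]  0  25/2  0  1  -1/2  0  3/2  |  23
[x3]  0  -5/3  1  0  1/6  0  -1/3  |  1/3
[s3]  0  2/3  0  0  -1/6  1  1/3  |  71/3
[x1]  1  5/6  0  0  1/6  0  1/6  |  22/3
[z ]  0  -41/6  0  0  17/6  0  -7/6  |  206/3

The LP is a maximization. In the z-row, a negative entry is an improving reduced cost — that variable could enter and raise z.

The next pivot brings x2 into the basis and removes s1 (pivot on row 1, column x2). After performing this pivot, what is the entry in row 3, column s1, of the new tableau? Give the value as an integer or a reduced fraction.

-4/75

Pivot element is row 1, column x2: 25/2.
Normalize row 1: new (row 1, s1) = 1/(25/2) = 2/25.
row 3 ← row 3 − (2/3)·(new row 1): 0 − (2/3)·(2/25) = -4/75.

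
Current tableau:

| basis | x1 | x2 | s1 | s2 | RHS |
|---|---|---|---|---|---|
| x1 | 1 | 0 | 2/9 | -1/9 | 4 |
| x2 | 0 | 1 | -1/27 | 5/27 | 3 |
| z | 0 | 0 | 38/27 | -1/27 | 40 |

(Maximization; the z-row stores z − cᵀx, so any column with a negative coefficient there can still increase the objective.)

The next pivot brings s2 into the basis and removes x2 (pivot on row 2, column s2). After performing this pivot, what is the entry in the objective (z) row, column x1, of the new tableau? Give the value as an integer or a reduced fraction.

Pivot element is row 2, column s2: 5/27.
Normalize row 2: new (row 2, x1) = 0/(5/27) = 0.
z-row ← z-row − (-1/27)·(new row 2): 0 − (-1/27)·0 = 0.

0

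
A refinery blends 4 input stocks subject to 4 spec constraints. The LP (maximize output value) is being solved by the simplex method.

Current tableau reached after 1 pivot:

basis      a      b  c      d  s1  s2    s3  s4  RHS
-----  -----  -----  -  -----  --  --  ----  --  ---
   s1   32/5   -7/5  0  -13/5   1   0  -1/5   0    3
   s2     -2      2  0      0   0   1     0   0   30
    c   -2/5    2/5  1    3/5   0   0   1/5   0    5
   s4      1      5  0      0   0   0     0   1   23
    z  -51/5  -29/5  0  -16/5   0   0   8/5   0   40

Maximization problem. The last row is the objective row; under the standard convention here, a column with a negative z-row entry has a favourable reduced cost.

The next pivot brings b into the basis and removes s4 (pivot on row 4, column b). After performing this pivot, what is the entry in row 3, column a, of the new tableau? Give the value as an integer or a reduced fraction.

-12/25

Pivot element is row 4, column b: 5.
Normalize row 4: new (row 4, a) = 1/5 = 1/5.
row 3 ← row 3 − (2/5)·(new row 4): -2/5 − (2/5)·(1/5) = -12/25.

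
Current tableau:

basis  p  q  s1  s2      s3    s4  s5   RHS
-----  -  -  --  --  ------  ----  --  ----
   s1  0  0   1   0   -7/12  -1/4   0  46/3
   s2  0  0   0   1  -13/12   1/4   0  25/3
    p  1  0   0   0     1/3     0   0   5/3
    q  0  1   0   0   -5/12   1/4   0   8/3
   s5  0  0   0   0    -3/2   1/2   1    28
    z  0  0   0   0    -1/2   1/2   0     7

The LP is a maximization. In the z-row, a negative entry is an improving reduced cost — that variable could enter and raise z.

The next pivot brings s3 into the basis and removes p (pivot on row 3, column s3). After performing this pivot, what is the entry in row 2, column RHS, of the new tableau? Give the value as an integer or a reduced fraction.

55/4

Pivot element is row 3, column s3: 1/3.
Normalize row 3: new (row 3, RHS) = (5/3)/(1/3) = 5.
row 2 ← row 2 − (-13/12)·(new row 3): 25/3 − (-13/12)·5 = 55/4.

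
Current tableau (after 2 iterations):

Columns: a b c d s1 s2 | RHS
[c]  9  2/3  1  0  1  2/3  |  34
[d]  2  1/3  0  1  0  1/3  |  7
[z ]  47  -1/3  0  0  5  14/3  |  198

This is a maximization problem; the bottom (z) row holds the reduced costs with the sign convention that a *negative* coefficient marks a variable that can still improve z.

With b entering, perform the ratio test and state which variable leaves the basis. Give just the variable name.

Ratios: row 1 (c): 34/(2/3) = 51; row 2 (d): 7/(1/3) = 21.
Minimum ratio 21 is in the d row, so d leaves.

d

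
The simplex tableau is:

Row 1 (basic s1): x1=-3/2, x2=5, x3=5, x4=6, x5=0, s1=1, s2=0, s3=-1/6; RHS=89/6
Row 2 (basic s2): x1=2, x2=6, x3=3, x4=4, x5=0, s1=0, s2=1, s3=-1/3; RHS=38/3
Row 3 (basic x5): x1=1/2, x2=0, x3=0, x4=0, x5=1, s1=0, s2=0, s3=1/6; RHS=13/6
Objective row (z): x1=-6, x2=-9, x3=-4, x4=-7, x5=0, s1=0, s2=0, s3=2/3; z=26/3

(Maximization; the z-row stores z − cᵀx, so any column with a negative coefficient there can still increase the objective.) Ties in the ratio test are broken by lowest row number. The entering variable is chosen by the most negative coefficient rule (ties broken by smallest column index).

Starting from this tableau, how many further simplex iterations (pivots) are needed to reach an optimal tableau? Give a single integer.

pivot: x2 in, s2 out → z = 83/3
pivot: x1 in, x5 out → z = 122/3
pivot: x4 in, x2 out → z = 125/3
No improving column remains; optimal.

3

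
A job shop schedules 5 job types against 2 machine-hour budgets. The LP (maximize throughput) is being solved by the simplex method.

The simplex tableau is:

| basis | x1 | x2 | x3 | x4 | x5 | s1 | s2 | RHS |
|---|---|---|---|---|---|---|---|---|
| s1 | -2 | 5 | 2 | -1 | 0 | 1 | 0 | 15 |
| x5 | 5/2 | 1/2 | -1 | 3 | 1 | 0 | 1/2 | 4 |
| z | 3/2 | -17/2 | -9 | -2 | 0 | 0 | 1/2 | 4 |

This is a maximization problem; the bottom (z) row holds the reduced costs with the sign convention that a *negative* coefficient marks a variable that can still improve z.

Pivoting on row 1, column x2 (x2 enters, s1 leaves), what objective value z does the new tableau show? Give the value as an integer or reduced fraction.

59/2

Minimum ratio for x2: 15/5 = 3.
z changes by −(z-row coeff of x2)·ratio = −(-17/2)·3 = 51/2.
New z = 4 + (51/2) = 59/2.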